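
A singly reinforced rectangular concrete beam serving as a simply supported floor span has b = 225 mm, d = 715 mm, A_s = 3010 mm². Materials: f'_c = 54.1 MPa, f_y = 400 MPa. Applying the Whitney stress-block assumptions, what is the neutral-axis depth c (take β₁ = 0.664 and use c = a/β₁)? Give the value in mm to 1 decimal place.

T = A_s f_y = 3010 × 400 = 1204000 N = 1204 kN.
Setting C = 0.85 f'_c a b equal to T: a = 1204000/(0.85 × 54.1 × 225) = 116.366 mm.
With β₁ = 0.664, c = a/β₁ = 116.366/0.664 = 175.3 mm.

c ≈ 175.3 mm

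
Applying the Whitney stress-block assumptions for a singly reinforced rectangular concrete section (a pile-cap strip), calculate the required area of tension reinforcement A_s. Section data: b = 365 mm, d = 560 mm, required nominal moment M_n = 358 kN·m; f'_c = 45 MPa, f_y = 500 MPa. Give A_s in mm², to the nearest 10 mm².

With M_n = 0.85 f'_c a b (d − a/2), solve the quadratic for a:
a = d − √(d² − 2M_n/(0.85 f'_c b)) = 560 − √(560² − 2 × 358×10⁶/(0.85 × 45 × 365)) = 47.83 mm.
A_s = 0.85 f'_c a b / f_y = 0.85 × 45 × 47.83 × 365 / 500 = 1335.5 mm².

A_s ≈ 1340 mm²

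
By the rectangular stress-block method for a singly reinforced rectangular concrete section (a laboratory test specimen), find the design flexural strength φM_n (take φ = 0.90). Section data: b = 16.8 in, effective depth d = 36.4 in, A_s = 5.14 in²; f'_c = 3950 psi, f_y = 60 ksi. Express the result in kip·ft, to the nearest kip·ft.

φM_n ≈ 779 kip·ft

T = A_s f_y = 5.14 × 60 = 308.4 kips.
a = T/(0.85 f'_c b) = 308.4/(0.85 × 3.95 × 16.8) = 5.468 in.
M_n = T(d − a/2) = 308.4 × (36.4 − 2.734) = 10382.6 kip·in = 10382.6/12 = 865.22 kip·ft.
φM_n = 0.90 × 865.22 = 778.70 kip·ft.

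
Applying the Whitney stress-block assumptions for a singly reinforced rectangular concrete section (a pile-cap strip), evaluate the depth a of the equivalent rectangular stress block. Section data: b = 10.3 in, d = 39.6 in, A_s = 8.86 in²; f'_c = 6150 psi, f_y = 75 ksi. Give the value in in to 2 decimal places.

a ≈ 12.34 in

T = A_s f_y = 8.86 × 75 = 664.5 kips.
a = T/(0.85 f'_c b) = 664.5/(0.85 × 6.15 × 10.3) = 12.34 in.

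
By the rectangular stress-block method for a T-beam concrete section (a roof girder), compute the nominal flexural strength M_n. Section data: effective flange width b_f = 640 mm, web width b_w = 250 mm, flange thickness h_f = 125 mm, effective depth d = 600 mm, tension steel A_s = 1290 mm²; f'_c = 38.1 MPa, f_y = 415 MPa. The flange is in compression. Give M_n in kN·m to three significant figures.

Tension: T = A_s f_y = 1290 × 415 = 535350 N.
Try a within the flange: a = T/(0.85 f'_c b_f) = 535350/(0.85 × 38.1 × 640) = 25.83 mm.
Since a = 25.83 ≤ h_f = 125 mm, the stress block lies entirely in the flange; analyse as a rectangular beam of width b_f.
M_n = T(d − a/2) = 535350 × (600 − 12.915) = 314.30 × 10⁶ N·mm.
M_n = 314.30 kN·m.

M_n ≈ 314 kN·m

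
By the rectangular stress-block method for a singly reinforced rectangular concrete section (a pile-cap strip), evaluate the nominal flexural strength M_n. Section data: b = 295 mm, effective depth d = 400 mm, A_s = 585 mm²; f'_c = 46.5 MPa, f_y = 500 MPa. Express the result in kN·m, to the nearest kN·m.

M_n ≈ 113 kN·m

T = A_s f_y = 585 × 500 = 292500 N = 292.5 kN.
From C = T: a = T/(0.85 f'_c b) = 292500/(0.85 × 46.5 × 295) = 25.09 mm.
M_n = T(d − a/2) = 292.5 kN × (400 − 12.545) mm = 113.33 kN·m.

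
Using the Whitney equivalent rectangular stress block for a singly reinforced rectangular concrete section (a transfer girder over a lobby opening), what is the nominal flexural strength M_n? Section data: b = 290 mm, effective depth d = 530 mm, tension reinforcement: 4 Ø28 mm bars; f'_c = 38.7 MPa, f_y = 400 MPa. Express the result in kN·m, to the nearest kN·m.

M_n ≈ 471 kN·m

A_s = 4 × 616 = 2464 mm².
T = A_s f_y = 2464 × 400 = 985600 N = 985.6 kN.
From C = T: a = T/(0.85 f'_c b) = 985600/(0.85 × 38.7 × 290) = 103.32 mm.
M_n = T(d − a/2) = 985.6 kN × (530 − 51.66) mm = 471.45 kN·m.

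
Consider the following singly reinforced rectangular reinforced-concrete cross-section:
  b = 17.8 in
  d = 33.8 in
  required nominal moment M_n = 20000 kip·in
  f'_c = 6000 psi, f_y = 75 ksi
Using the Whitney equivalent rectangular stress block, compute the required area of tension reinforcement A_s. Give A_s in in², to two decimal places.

From M_n = 0.85 f'_c a b (d − a/2):
a = d − √(d² − 2M_n/(0.85 f'_c b)) = 33.8 − √(33.8² − 2 × 20000/(0.85 × 6 × 17.8)) = 7.308 in.
A_s = 0.85 f'_c a b / f_y = 0.85 × 6 × 7.308 × 17.8 / 75 = 8.846 in².

A_s ≈ 8.85 in²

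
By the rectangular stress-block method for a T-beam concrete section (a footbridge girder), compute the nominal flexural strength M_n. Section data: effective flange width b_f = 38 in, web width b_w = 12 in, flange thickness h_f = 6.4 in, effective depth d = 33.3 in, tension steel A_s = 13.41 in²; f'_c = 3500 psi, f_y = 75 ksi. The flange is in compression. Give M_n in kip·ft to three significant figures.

M_n ≈ 2350 kip·ft

Tension: T = A_s f_y = 13.41 × 75 = 1005.75 kips.
Try a within the flange: a = T/(0.85 f'_c b_f) = 1005.75/(0.85 × 3.5 × 38) = 8.897 in.
a = 8.897 > h_f = 6.4 in: the block extends into the web. Split into flange-overhang and web parts.
C_f = 0.85 f'_c (b_f − b_w) h_f = 0.85 × 3.5 × (38 − 12) × 6.4 = 495.0 kips.
Remaining web compression depth: a_w = (T − C_f)/(0.85 f'_c b_w) = (1005.75 − 495.0)/(0.85 × 3.5 × 12) = 14.307 in.
M_n = C_f(d − h_f/2) + (T − C_f)(d − a_w/2) = 495.0 × (33.3 − 3.2) + 510.75 × (33.3 − 7.1535) = 14899.5 + 13354.3 = 28253.8 kip·in.
M_n = 28253.8/12 = 2354.48 kip·ft.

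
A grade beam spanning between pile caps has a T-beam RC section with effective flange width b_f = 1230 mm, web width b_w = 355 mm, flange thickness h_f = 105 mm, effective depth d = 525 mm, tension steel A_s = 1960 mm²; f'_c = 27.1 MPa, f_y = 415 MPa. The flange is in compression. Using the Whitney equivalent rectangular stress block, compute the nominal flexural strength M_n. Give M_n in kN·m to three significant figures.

M_n ≈ 415 kN·m

Tension: T = A_s f_y = 1960 × 415 = 813400 N.
Try a within the flange: a = T/(0.85 f'_c b_f) = 813400/(0.85 × 27.1 × 1230) = 28.71 mm.
Since a = 28.71 ≤ h_f = 105 mm, the stress block lies entirely in the flange; analyse as a rectangular beam of width b_f.
M_n = T(d − a/2) = 813400 × (525 − 14.355) = 415.36 × 10⁶ N·mm.
M_n = 415.36 kN·m.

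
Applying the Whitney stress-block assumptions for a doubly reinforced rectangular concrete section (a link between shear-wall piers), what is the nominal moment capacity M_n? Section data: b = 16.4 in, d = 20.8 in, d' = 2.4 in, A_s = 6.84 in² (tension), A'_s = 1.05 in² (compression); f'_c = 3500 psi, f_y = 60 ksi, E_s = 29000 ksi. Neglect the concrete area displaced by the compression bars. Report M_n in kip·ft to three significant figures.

Assume both steels yield.
a = (A_s − A'_s) f_y/(0.85 f'_c b) = (6.84 − 1.05) × 60/(0.85 × 3.5 × 16.4) = 7.120 in.
c = a/β₁ = 7.120/0.85 = 8.376 in; ε'_s = 0.003(c − d')/c = 0.0021 ≥ ε_y = 0.0021, so the compression steel yields.
M_n = (A_s − A'_s) f_y (d − a/2) + A'_s f_y (d − d') = 347.4 × (20.8 − 3.56) + 63 × (20.8 − 2.4) = 5989.2 + 1159.2 = 7148.4 kip·in = 7148.4/12 = 595.70 kip·ft.

M_n ≈ 596 kip·ft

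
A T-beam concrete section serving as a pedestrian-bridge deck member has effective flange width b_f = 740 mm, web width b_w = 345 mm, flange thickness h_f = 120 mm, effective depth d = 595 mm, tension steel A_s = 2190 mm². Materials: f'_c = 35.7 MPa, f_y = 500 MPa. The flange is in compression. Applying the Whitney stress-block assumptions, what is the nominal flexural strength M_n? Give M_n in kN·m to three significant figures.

M_n ≈ 625 kN·m

Tension: T = A_s f_y = 2190 × 500 = 1095000 N.
Try a within the flange: a = T/(0.85 f'_c b_f) = 1095000/(0.85 × 35.7 × 740) = 48.76 mm.
Since a = 48.76 ≤ h_f = 120 mm, the stress block lies entirely in the flange; analyse as a rectangular beam of width b_f.
M_n = T(d − a/2) = 1095000 × (595 − 24.38) = 624.83 × 10⁶ N·mm.
M_n = 624.83 kN·m.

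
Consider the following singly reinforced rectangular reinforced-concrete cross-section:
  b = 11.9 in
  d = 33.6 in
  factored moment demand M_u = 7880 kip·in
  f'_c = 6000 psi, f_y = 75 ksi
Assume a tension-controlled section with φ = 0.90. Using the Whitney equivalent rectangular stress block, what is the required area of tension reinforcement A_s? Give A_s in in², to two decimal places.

A_s ≈ 3.73 in²

M_n = M_u/φ = 7880/0.90 = 8755.56 kip·in.
From M_n = 0.85 f'_c a b (d − a/2):
a = d − √(d² − 2M_n/(0.85 f'_c b)) = 33.6 − √(33.6² − 2 × 8755.56/(0.85 × 6 × 11.9)) = 4.610 in.
A_s = 0.85 f'_c a b / f_y = 0.85 × 6 × 4.610 × 11.9 / 75 = 3.730 in².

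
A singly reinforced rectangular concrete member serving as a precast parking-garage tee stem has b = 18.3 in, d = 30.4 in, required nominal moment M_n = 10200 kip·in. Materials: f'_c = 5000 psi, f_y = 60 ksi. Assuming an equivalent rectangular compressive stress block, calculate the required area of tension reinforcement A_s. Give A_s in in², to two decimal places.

A_s ≈ 6.06 in²

From M_n = 0.85 f'_c a b (d − a/2):
a = d − √(d² − 2M_n/(0.85 f'_c b)) = 30.4 − √(30.4² − 2 × 10200/(0.85 × 5 × 18.3)) = 4.673 in.
A_s = 0.85 f'_c a b / f_y = 0.85 × 5 × 4.673 × 18.3 / 60 = 6.057 in².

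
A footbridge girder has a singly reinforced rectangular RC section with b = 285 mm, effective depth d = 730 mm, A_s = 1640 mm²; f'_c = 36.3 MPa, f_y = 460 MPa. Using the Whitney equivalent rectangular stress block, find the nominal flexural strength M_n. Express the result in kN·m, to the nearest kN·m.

M_n ≈ 518 kN·m

T = A_s f_y = 1640 × 460 = 754400 N = 754.4 kN.
From C = T: a = T/(0.85 f'_c b) = 754400/(0.85 × 36.3 × 285) = 85.79 mm.
M_n = T(d − a/2) = 754.4 kN × (730 − 42.895) mm = 518.35 kN·m.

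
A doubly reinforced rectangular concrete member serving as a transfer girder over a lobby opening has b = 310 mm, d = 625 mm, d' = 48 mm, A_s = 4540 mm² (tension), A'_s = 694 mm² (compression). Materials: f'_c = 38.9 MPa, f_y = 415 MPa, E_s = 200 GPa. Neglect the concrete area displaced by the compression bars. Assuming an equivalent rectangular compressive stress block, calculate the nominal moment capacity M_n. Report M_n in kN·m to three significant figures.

Assume both tension and compression steel yield.
Net tension couple steel: A_s − A'_s = 3846 mm².
a = (A_s − A'_s) f_y / (0.85 f'_c b) = 1596090/(0.85 × 38.9 × 310) = 155.71 mm.
c = a/β₁ = 155.71/0.772 = 201.70 mm; ε'_s = 0.003(c − d')/c = 0.0023 ≥ f_y/E_s = 0.0021, so compression steel does yield.
M_n = (A_s − A'_s) f_y (d − a/2) + A'_s f_y (d − d') = [1596090 × (625 − 77.855) + 288010 × (625 − 48)] × 10⁻⁶ = 873.29 + 166.18 = 1039.47 kN·m.

M_n ≈ 1040 kN·m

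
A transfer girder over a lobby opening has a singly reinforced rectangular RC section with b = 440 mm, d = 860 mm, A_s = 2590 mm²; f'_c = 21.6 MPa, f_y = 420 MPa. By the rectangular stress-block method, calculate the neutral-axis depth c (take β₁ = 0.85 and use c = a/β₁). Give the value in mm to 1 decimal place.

c ≈ 158.4 mm

T = A_s f_y = 2590 × 420 = 1087800 N = 1087.8 kN.
Setting C = 0.85 f'_c a b equal to T: a = 1087800/(0.85 × 21.6 × 440) = 134.655 mm.
With β₁ = 0.85, c = a/β₁ = 134.655/0.85 = 158.4 mm.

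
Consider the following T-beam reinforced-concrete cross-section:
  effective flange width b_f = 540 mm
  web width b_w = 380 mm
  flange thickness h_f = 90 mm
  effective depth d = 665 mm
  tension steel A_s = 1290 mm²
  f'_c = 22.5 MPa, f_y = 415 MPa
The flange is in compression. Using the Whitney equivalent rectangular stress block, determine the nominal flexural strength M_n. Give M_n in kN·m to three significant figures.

Tension: T = A_s f_y = 1290 × 415 = 535350 N.
Try a within the flange: a = T/(0.85 f'_c b_f) = 535350/(0.85 × 22.5 × 540) = 51.84 mm.
Since a = 51.84 ≤ h_f = 90 mm, the stress block lies entirely in the flange; analyse as a rectangular beam of width b_f.
M_n = T(d − a/2) = 535350 × (665 − 25.92) = 342.13 × 10⁶ N·mm.
M_n = 342.13 kN·m.

M_n ≈ 342 kN·m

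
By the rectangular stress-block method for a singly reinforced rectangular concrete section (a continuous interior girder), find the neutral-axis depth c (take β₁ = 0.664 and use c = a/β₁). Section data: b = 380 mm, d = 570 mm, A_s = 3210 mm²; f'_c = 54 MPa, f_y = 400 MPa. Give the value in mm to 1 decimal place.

c ≈ 110.9 mm

T = A_s f_y = 3210 × 400 = 1284000 N = 1284 kN.
Setting C = 0.85 f'_c a b equal to T: a = 1284000/(0.85 × 54 × 380) = 73.615 mm.
With β₁ = 0.664, c = a/β₁ = 73.615/0.664 = 110.9 mm.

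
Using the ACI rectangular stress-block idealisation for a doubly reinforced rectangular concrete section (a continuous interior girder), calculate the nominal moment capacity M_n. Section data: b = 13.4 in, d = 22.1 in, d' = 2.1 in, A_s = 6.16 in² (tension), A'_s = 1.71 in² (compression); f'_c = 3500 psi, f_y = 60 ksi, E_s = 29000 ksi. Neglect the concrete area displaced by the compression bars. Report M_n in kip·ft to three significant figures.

Assume both steels yield.
a = (A_s − A'_s) f_y/(0.85 f'_c b) = (6.16 − 1.71) × 60/(0.85 × 3.5 × 13.4) = 6.698 in.
c = a/β₁ = 6.698/0.85 = 7.880 in; ε'_s = 0.003(c − d')/c = 0.0022 ≥ ε_y = 0.0021, so the compression steel yields.
M_n = (A_s − A'_s) f_y (d − a/2) + A'_s f_y (d − d') = 267 × (22.1 − 3.349) + 102.6 × (22.1 − 2.1) = 5006.5 + 2052.0 = 7058.5 kip·in = 7058.5/12 = 588.21 kip·ft.

M_n ≈ 588 kip·ft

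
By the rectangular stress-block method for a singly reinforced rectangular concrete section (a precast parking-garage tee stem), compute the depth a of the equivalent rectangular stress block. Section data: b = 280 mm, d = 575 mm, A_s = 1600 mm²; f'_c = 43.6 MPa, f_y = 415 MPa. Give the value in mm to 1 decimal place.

T = A_s f_y = 1600 × 415 = 664000 N = 664 kN.
Setting C = 0.85 f'_c a b equal to T: a = 664000/(0.85 × 43.6 × 280) = 64.0 mm.

a ≈ 64.0 mm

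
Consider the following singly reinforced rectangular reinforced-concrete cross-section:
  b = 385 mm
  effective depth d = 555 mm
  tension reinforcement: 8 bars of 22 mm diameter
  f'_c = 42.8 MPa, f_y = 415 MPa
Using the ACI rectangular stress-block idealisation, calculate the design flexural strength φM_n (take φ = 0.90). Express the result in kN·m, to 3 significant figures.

φM_n ≈ 579 kN·m

A_s = 8 × 380 = 3040 mm².
T = A_s f_y = 3040 × 415 = 1261600 N = 1261.6 kN.
From C = T: a = T/(0.85 f'_c b) = 1261600/(0.85 × 42.8 × 385) = 90.07 mm.
M_n = T(d − a/2) = 1261.6 kN × (555 − 45.035) mm = 643.37 kN·m.
φM_n = 0.90 × 643.37 = 579.03 kN·m.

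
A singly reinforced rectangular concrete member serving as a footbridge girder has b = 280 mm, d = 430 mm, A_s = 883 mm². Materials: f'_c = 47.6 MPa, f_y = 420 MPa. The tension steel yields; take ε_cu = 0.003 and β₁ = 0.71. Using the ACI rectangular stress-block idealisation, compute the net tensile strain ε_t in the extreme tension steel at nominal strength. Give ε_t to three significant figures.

a = A_s f_y/(0.85 f'_c b) = 32.74 mm.
β₁ = 0.71, so c = a/β₁ = 32.74/0.71 = 46.11 mm.
From the linear strain diagram with ε_cu = 0.003: ε_t = 0.003 (d − c)/c = 0.003 × (430 − 46.11)/46.11 = 0.0250.
Since ε_t ≥ 0.005, the section is tension-controlled.

ε_t ≈ 0.0250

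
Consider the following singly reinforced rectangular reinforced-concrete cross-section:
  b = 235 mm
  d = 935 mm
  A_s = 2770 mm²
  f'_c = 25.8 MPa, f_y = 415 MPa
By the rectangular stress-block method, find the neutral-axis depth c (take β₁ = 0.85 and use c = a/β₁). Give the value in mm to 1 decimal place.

c ≈ 262.4 mm

T = A_s f_y = 2770 × 415 = 1149550 N = 1149.55 kN.
Setting C = 0.85 f'_c a b equal to T: a = 1149550/(0.85 × 25.8 × 235) = 223.060 mm.
With β₁ = 0.85, c = a/β₁ = 223.060/0.85 = 262.4 mm.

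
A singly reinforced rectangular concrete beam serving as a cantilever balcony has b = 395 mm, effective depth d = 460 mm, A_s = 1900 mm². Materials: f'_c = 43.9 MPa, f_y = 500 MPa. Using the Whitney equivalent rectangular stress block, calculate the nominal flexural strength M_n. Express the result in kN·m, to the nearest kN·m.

T = A_s f_y = 1900 × 500 = 950000 N = 950 kN.
From C = T: a = T/(0.85 f'_c b) = 950000/(0.85 × 43.9 × 395) = 64.45 mm.
M_n = T(d − a/2) = 950 kN × (460 − 32.225) mm = 406.39 kN·m.

M_n ≈ 406 kN·m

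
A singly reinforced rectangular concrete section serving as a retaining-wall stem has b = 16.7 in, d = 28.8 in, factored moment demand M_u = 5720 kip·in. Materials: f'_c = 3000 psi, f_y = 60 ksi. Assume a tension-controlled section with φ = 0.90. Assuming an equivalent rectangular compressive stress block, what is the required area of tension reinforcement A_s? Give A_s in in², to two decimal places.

M_n = M_u/φ = 5720/0.90 = 6355.56 kip·in.
From M_n = 0.85 f'_c a b (d − a/2):
a = d − √(d² − 2M_n/(0.85 f'_c b)) = 28.8 − √(28.8² − 2 × 6355.56/(0.85 × 3 × 16.7)) = 5.758 in.
A_s = 0.85 f'_c a b / f_y = 0.85 × 3 × 5.758 × 16.7 / 60 = 4.087 in².

A_s ≈ 4.09 in²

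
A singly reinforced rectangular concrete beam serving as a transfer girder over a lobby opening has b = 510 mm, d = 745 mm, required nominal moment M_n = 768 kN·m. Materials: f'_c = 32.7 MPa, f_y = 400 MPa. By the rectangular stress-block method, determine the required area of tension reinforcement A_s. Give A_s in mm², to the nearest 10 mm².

A_s ≈ 2720 mm²

With M_n = 0.85 f'_c a b (d − a/2), solve the quadratic for a:
a = d − √(d² − 2M_n/(0.85 f'_c b)) = 745 − √(745² − 2 × 768×10⁶/(0.85 × 32.7 × 510)) = 76.67 mm.
A_s = 0.85 f'_c a b / f_y = 0.85 × 32.7 × 76.67 × 510 / 400 = 2717.1 mm².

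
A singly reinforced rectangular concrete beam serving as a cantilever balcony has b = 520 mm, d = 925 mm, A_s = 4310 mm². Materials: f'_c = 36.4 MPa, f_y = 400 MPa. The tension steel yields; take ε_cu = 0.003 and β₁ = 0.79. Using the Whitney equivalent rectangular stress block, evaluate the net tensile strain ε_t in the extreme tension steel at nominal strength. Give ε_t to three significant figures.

a = A_s f_y/(0.85 f'_c b) = 107.16 mm.
β₁ = 0.79, so c = a/β₁ = 107.16/0.79 = 135.65 mm.
From the linear strain diagram with ε_cu = 0.003: ε_t = 0.003 (d − c)/c = 0.003 × (925 − 135.65)/135.65 = 0.0175.
Since ε_t ≥ 0.005, the section is tension-controlled.

ε_t ≈ 0.0175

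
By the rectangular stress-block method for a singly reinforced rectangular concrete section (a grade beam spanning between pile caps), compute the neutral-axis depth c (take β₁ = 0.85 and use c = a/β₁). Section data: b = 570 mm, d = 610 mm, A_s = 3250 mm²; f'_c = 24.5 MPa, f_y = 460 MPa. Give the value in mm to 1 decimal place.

T = A_s f_y = 3250 × 460 = 1495000 N = 1495 kN.
Setting C = 0.85 f'_c a b equal to T: a = 1495000/(0.85 × 24.5 × 570) = 125.945 mm.
With β₁ = 0.85, c = a/β₁ = 125.945/0.85 = 148.2 mm.

c ≈ 148.2 mm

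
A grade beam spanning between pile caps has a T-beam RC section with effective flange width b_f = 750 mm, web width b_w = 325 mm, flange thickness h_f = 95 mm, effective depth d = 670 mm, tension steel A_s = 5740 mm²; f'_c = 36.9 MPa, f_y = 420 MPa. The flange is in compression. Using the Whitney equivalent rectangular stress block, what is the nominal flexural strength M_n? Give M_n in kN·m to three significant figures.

M_n ≈ 1490 kN·m

Tension: T = A_s f_y = 5740 × 420 = 2410800 N.
Try a within the flange: a = T/(0.85 f'_c b_f) = 2410800/(0.85 × 36.9 × 750) = 102.48 mm.
a = 102.48 > h_f = 95 mm: the block extends into the web. Split into flange-overhang and web parts.
C_f = 0.85 f'_c (b_f − b_w) h_f = 0.85 × 36.9 × (750 − 325) × 95 = 1266362 N.
Remaining web compression depth: a_w = (T − C_f)/(0.85 f'_c b_w) = (2410800 − 1266362)/(0.85 × 36.9 × 325) = 112.27 mm.
M_n = C_f(d − h_f/2) + (T − C_f)(d − a_w/2) = 1266362 × (670 − 47.5) + 1144438 × (670 − 56.135) = 788.31 + 702.53 = 1490.84 × 10⁶ N·mm.
M_n = 1490.84 kN·m.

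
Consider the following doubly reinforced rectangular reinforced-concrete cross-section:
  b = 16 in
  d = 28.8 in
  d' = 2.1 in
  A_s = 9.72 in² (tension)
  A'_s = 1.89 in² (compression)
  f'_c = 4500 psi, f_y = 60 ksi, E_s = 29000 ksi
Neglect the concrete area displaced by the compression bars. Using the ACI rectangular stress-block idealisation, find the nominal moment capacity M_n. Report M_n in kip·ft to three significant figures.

M_n ≈ 1230 kip·ft

Assume both steels yield.
a = (A_s − A'_s) f_y/(0.85 f'_c b) = (9.72 − 1.89) × 60/(0.85 × 4.5 × 16) = 7.676 in.
c = a/β₁ = 7.676/0.825 = 9.304 in; ε'_s = 0.003(c − d')/c = 0.0023 ≥ ε_y = 0.0021, so the compression steel yields.
M_n = (A_s − A'_s) f_y (d − a/2) + A'_s f_y (d − d') = 469.8 × (28.8 − 3.838) + 113.4 × (28.8 − 2.1) = 11727.1 + 3027.8 = 14754.9 kip·in = 14754.9/12 = 1229.58 kip·ft.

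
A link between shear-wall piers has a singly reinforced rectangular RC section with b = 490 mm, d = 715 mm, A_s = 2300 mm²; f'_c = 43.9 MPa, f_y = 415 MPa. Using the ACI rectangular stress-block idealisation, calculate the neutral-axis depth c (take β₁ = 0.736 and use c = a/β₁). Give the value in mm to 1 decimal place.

c ≈ 70.9 mm

T = A_s f_y = 2300 × 415 = 954500 N = 954.5 kN.
Setting C = 0.85 f'_c a b equal to T: a = 954500/(0.85 × 43.9 × 490) = 52.203 mm.
With β₁ = 0.736, c = a/β₁ = 52.203/0.736 = 70.9 mm.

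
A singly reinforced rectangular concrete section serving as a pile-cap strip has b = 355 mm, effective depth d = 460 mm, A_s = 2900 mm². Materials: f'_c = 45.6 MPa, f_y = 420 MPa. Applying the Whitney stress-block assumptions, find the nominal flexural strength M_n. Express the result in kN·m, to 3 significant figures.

M_n ≈ 506 kN·m

T = A_s f_y = 2900 × 420 = 1218000 N = 1218 kN.
From C = T: a = T/(0.85 f'_c b) = 1218000/(0.85 × 45.6 × 355) = 88.52 mm.
M_n = T(d − a/2) = 1218 kN × (460 − 44.26) mm = 506.37 kN·m.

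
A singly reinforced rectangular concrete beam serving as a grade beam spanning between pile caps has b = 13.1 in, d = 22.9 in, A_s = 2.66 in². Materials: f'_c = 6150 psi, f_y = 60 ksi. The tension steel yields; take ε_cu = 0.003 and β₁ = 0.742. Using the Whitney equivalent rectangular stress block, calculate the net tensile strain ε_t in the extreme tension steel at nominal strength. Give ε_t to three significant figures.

ε_t ≈ 0.0189

a = A_s f_y/(0.85 f'_c b) = 2.331 in.
β₁ = 0.742, so c = a/β₁ = 2.331/0.742 = 3.142 in.
From the linear strain diagram with ε_cu = 0.003: ε_t = 0.003 (d − c)/c = 0.003 × (22.9 − 3.142)/3.142 = 0.0189.
Since ε_t ≥ 0.005, the section is tension-controlled.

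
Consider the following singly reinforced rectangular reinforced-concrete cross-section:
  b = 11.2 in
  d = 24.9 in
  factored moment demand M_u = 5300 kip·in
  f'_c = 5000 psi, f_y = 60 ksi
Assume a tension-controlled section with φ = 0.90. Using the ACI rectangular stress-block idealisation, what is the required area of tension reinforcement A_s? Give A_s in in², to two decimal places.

M_n = M_u/φ = 5300/0.90 = 5888.89 kip·in.
From M_n = 0.85 f'_c a b (d − a/2):
a = d − √(d² − 2M_n/(0.85 f'_c b)) = 24.9 − √(24.9² − 2 × 5888.89/(0.85 × 5 × 11.2)) = 5.598 in.
A_s = 0.85 f'_c a b / f_y = 0.85 × 5 × 5.598 × 11.2 / 60 = 4.441 in².

A_s ≈ 4.44 in²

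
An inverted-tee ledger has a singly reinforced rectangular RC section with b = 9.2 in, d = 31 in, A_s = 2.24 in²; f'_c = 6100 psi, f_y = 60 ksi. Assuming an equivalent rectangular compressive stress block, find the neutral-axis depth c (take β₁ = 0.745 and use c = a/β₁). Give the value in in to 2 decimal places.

c ≈ 3.78 in

T = A_s f_y = 2.24 × 60 = 134.4 kips.
a = T/(0.85 f'_c b) = 134.4/(0.85 × 6.1 × 9.2) = 2.8175 in.
With β₁ = 0.745, c = a/β₁ = 2.8175/0.745 = 3.78 in.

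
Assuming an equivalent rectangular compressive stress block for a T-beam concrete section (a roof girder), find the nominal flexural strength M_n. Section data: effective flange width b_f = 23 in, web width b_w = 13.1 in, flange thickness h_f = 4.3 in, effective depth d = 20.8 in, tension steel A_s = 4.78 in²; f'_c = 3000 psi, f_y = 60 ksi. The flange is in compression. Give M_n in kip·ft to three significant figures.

Tension: T = A_s f_y = 4.78 × 60 = 286.8 kips.
Try a within the flange: a = T/(0.85 f'_c b_f) = 286.8/(0.85 × 3 × 23) = 4.890 in.
a = 4.890 > h_f = 4.3 in: the block extends into the web. Split into flange-overhang and web parts.
C_f = 0.85 f'_c (b_f − b_w) h_f = 0.85 × 3 × (23 − 13.1) × 4.3 = 108.6 kips.
Remaining web compression depth: a_w = (T − C_f)/(0.85 f'_c b_w) = (286.8 − 108.6)/(0.85 × 3 × 13.1) = 5.335 in.
M_n = C_f(d − h_f/2) + (T − C_f)(d − a_w/2) = 108.6 × (20.8 − 2.15) + 178.2 × (20.8 − 2.6675) = 2025.4 + 3231.2 = 5256.6 kip·in.
M_n = 5256.6/12 = 438.05 kip·ft.

M_n ≈ 438 kip·ft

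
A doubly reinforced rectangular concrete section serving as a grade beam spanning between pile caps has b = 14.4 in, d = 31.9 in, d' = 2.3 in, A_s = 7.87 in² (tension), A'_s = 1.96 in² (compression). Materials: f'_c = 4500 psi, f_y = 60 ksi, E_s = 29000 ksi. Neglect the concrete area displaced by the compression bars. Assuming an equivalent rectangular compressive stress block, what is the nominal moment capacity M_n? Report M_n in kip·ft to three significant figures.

M_n ≈ 1140 kip·ft

Assume both steels yield.
a = (A_s − A'_s) f_y/(0.85 f'_c b) = (7.87 − 1.96) × 60/(0.85 × 4.5 × 14.4) = 6.438 in.
c = a/β₁ = 6.438/0.825 = 7.804 in; ε'_s = 0.003(c − d')/c = 0.0021 ≥ ε_y = 0.0021, so the compression steel yields.
M_n = (A_s − A'_s) f_y (d − a/2) + A'_s f_y (d − d') = 354.6 × (31.9 − 3.219) + 117.6 × (31.9 − 2.3) = 10170.3 + 3481.0 = 13651.3 kip·in = 13651.3/12 = 1137.61 kip·ft.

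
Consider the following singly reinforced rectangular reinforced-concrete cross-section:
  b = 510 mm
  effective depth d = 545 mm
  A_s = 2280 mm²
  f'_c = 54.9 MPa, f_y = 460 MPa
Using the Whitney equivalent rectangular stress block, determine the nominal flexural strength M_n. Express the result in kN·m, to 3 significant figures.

T = A_s f_y = 2280 × 460 = 1048800 N = 1048.8 kN.
From C = T: a = T/(0.85 f'_c b) = 1048800/(0.85 × 54.9 × 510) = 44.07 mm.
M_n = T(d − a/2) = 1048.8 kN × (545 − 22.035) mm = 548.49 kN·m.

M_n ≈ 548 kN·m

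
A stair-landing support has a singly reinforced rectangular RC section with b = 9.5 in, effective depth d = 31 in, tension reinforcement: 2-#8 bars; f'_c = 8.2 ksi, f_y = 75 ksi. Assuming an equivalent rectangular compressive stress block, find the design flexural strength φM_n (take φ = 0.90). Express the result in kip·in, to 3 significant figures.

A_s = 2 × 0.79 = 1.58 in².
T = A_s f_y = 1.58 × 75 = 118.5 kips.
a = T/(0.85 f'_c b) = 118.5/(0.85 × 8.2 × 9.5) = 1.790 in.
M_n = T(d − a/2) = 118.5 × (31 − 0.895) = 3567.4 kip·in.
φM_n = 0.90 × 3567.4 = 3210.7 kip·in.

φM_n ≈ 3210 kip·in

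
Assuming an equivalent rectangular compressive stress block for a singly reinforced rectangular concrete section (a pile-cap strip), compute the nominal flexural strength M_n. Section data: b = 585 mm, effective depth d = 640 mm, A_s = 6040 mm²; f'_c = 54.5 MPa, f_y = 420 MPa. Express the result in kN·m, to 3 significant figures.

M_n ≈ 1500 kN·m

T = A_s f_y = 6040 × 420 = 2536800 N = 2536.8 kN.
From C = T: a = T/(0.85 f'_c b) = 2536800/(0.85 × 54.5 × 585) = 93.61 mm.
M_n = T(d − a/2) = 2536.8 kN × (640 − 46.805) mm = 1504.82 kN·m.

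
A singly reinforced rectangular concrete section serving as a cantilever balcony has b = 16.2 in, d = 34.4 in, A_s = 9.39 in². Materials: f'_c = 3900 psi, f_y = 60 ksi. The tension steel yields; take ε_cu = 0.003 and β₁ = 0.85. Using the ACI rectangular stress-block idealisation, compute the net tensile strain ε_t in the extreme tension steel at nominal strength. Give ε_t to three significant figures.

a = A_s f_y/(0.85 f'_c b) = 10.491 in.
β₁ = 0.85, so c = a/β₁ = 10.491/0.85 = 12.342 in.
From the linear strain diagram with ε_cu = 0.003: ε_t = 0.003 (d − c)/c = 0.003 × (34.4 − 12.342)/12.342 = 0.00536.
Since ε_t ≥ 0.005, the section is tension-controlled.

ε_t ≈ 0.00536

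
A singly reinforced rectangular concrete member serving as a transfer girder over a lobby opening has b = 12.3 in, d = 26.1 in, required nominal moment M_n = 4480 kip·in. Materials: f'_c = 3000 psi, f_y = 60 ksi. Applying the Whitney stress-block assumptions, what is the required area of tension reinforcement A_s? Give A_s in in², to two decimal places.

A_s ≈ 3.25 in²

From M_n = 0.85 f'_c a b (d − a/2):
a = d − √(d² − 2M_n/(0.85 f'_c b)) = 26.1 − √(26.1² − 2 × 4480/(0.85 × 3 × 12.3)) = 6.212 in.
A_s = 0.85 f'_c a b / f_y = 0.85 × 3 × 6.212 × 12.3 / 60 = 3.247 in².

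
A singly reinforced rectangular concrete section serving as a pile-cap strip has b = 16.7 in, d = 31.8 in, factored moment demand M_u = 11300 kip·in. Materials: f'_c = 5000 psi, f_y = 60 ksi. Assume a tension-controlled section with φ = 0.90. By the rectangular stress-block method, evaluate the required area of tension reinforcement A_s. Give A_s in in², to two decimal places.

A_s ≈ 7.29 in²

M_n = M_u/φ = 11300/0.90 = 12555.6 kip·in.
From M_n = 0.85 f'_c a b (d − a/2):
a = d − √(d² − 2M_n/(0.85 f'_c b)) = 31.8 − √(31.8² − 2 × 12555.6/(0.85 × 5 × 16.7)) = 6.159 in.
A_s = 0.85 f'_c a b / f_y = 0.85 × 5 × 6.159 × 16.7 / 60 = 7.286 in².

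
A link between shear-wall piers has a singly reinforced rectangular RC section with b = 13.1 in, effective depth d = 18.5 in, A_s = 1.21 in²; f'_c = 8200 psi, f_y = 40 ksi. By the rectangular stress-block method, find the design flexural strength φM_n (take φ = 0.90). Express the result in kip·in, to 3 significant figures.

φM_n ≈ 794 kip·in

T = A_s f_y = 1.21 × 40 = 48.4 kips.
a = T/(0.85 f'_c b) = 48.4/(0.85 × 8.2 × 13.1) = 0.530 in.
M_n = T(d − a/2) = 48.4 × (18.5 − 0.265) = 882.6 kip·in.
φM_n = 0.90 × 882.6 = 794.3 kip·in.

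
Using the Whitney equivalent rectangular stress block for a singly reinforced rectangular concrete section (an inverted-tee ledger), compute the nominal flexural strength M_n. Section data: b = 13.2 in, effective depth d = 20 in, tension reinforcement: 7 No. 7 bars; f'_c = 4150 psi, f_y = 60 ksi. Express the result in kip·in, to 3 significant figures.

M_n ≈ 4360 kip·in

A_s = 7 × 0.6 = 4.2 in².
T = A_s f_y = 4.2 × 60 = 252 kips.
a = T/(0.85 f'_c b) = 252/(0.85 × 4.15 × 13.2) = 5.412 in.
M_n = T(d − a/2) = 252 × (20 − 2.706) = 4358.1 kip·in.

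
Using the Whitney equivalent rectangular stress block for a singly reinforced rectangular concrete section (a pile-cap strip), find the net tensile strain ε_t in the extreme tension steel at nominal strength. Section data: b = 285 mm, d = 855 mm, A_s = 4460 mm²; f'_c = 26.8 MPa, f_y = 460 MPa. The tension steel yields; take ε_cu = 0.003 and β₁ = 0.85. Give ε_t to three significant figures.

a = A_s f_y/(0.85 f'_c b) = 316.01 mm.
β₁ = 0.85, so c = a/β₁ = 316.01/0.85 = 371.78 mm.
From the linear strain diagram with ε_cu = 0.003: ε_t = 0.003 (d − c)/c = 0.003 × (855 − 371.78)/371.78 = 0.00390.
ε_t < 0.004 — the section is over-reinforced for flexure under ACI limits.

ε_t ≈ 0.00390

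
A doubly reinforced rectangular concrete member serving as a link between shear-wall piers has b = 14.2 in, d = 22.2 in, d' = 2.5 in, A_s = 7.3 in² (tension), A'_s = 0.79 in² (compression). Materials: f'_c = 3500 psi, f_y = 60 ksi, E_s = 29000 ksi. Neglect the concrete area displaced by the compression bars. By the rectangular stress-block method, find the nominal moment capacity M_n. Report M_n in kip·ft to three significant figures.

M_n ≈ 650 kip·ft

Assume both steels yield.
a = (A_s − A'_s) f_y/(0.85 f'_c b) = (7.3 − 0.79) × 60/(0.85 × 3.5 × 14.2) = 9.246 in.
c = a/β₁ = 9.246/0.85 = 10.878 in; ε'_s = 0.003(c − d')/c = 0.0023 ≥ ε_y = 0.0021, so the compression steel yields.
M_n = (A_s − A'_s) f_y (d − a/2) + A'_s f_y (d − d') = 390.6 × (22.2 − 4.623) + 47.4 × (22.2 − 2.5) = 6865.6 + 933.8 = 7799.4 kip·in = 7799.4/12 = 649.95 kip·ft.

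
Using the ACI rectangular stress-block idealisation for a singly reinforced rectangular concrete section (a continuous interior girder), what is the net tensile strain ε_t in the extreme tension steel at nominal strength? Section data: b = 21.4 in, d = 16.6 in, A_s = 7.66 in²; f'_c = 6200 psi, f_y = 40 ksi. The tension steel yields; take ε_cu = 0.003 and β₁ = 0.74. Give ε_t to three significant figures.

a = A_s f_y/(0.85 f'_c b) = 2.717 in.
β₁ = 0.74, so c = a/β₁ = 2.717/0.74 = 3.672 in.
From the linear strain diagram with ε_cu = 0.003: ε_t = 0.003 (d − c)/c = 0.003 × (16.6 − 3.672)/3.672 = 0.0106.
Since ε_t ≥ 0.005, the section is tension-controlled.

ε_t ≈ 0.0106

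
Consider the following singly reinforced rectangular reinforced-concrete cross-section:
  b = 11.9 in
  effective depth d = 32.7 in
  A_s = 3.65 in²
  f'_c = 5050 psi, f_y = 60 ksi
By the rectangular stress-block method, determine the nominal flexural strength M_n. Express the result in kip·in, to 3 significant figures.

M_n ≈ 6690 kip·in

T = A_s f_y = 3.65 × 60 = 219 kips.
a = T/(0.85 f'_c b) = 219/(0.85 × 5.05 × 11.9) = 4.287 in.
M_n = T(d − a/2) = 219 × (32.7 − 2.1435) = 6691.9 kip·in.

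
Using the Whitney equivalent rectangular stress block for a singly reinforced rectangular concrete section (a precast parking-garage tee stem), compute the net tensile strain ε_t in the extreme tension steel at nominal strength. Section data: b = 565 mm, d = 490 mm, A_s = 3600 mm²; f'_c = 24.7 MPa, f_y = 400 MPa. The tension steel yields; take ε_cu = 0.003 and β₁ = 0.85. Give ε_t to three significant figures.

a = A_s f_y/(0.85 f'_c b) = 121.39 mm.
β₁ = 0.85, so c = a/β₁ = 121.39/0.85 = 142.81 mm.
From the linear strain diagram with ε_cu = 0.003: ε_t = 0.003 (d − c)/c = 0.003 × (490 − 142.81)/142.81 = 0.00729.
Since ε_t ≥ 0.005, the section is tension-controlled.

ε_t ≈ 0.00729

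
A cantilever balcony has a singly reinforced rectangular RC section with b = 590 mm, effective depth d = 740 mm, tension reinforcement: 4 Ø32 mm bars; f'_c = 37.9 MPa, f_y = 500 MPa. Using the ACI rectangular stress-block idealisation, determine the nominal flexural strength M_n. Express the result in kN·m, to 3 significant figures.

M_n ≈ 1120 kN·m

A_s = 4 × 804 = 3216 mm².
T = A_s f_y = 3216 × 500 = 1608000 N = 1608 kN.
From C = T: a = T/(0.85 f'_c b) = 1608000/(0.85 × 37.9 × 590) = 84.60 mm.
M_n = T(d − a/2) = 1608 kN × (740 − 42.3) mm = 1121.90 kN·m.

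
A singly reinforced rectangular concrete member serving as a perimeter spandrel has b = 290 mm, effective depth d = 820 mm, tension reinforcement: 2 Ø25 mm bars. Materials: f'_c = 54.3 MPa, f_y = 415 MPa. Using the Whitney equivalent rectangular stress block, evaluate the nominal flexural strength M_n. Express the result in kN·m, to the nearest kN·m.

M_n ≈ 328 kN·m

A_s = 2 × 491 = 982 mm².
T = A_s f_y = 982 × 415 = 407530 N = 407.53 kN.
From C = T: a = T/(0.85 f'_c b) = 407530/(0.85 × 54.3 × 290) = 30.45 mm.
M_n = T(d − a/2) = 407.53 kN × (820 − 15.225) mm = 327.97 kN·m.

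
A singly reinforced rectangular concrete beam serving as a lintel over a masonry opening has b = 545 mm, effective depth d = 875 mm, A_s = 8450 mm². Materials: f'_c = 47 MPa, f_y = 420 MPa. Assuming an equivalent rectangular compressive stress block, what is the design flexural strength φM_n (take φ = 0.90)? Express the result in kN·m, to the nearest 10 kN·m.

φM_n ≈ 2530 kN·m

T = A_s f_y = 8450 × 420 = 3549000 N = 3549 kN.
From C = T: a = T/(0.85 f'_c b) = 3549000/(0.85 × 47 × 545) = 163.00 mm.
M_n = T(d − a/2) = 3549 kN × (875 − 81.5) mm = 2816.13 kN·m.
φM_n = 0.90 × 2816.13 = 2534.52 kN·m.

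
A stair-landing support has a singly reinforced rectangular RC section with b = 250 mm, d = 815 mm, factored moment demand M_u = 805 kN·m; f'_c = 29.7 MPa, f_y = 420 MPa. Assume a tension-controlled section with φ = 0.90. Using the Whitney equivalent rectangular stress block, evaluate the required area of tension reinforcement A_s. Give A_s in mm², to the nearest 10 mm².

M_n = M_u/φ = 805/0.90 = 894.444 kN·m.
With M_n = 0.85 f'_c a b (d − a/2), solve the quadratic for a:
a = d − √(d² − 2M_n/(0.85 f'_c b)) = 815 − √(815² − 2 × 894.444×10⁶/(0.85 × 29.7 × 250)) = 197.93 mm.
A_s = 0.85 f'_c a b / f_y = 0.85 × 29.7 × 197.93 × 250 / 420 = 2974.3 mm².

A_s ≈ 2970 mm²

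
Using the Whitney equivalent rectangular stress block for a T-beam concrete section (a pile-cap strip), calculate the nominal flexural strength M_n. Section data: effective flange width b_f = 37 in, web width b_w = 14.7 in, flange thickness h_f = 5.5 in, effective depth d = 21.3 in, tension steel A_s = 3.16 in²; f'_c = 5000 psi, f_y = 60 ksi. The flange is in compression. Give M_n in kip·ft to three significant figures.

M_n ≈ 327 kip·ft

Tension: T = A_s f_y = 3.16 × 60 = 189.6 kips.
Try a within the flange: a = T/(0.85 f'_c b_f) = 189.6/(0.85 × 5 × 37) = 1.206 in.
Since a = 1.206 ≤ h_f = 5.5 in, the stress block lies entirely in the flange; analyse as a rectangular beam of width b_f.
M_n = T(d − a/2) = 189.6 × (21.3 − 0.603) = 3924.2 kip·in.
M_n = 3924.2/12 = 327.02 kip·ft.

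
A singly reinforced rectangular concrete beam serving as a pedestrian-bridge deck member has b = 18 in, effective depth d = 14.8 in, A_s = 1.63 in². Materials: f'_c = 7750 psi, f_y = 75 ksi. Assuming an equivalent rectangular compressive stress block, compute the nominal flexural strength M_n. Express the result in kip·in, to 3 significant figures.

T = A_s f_y = 1.63 × 75 = 122.25 kips.
a = T/(0.85 f'_c b) = 122.25/(0.85 × 7.75 × 18) = 1.031 in.
M_n = T(d − a/2) = 122.25 × (14.8 − 0.5155) = 1746.3 kip·in.

M_n ≈ 1750 kip·in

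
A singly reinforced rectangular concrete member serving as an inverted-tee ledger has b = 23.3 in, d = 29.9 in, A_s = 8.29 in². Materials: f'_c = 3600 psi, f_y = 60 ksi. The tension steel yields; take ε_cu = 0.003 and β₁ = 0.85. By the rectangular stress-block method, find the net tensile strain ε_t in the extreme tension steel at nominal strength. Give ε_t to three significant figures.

ε_t ≈ 0.00793

a = A_s f_y/(0.85 f'_c b) = 6.976 in.
β₁ = 0.85, so c = a/β₁ = 6.976/0.85 = 8.207 in.
From the linear strain diagram with ε_cu = 0.003: ε_t = 0.003 (d − c)/c = 0.003 × (29.9 − 8.207)/8.207 = 0.00793.
Since ε_t ≥ 0.005, the section is tension-controlled.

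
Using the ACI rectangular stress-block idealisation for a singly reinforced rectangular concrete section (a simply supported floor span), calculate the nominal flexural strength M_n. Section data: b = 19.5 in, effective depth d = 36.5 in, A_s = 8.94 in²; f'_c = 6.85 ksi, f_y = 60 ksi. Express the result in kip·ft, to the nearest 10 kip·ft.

T = A_s f_y = 8.94 × 60 = 536.4 kips.
a = T/(0.85 f'_c b) = 536.4/(0.85 × 6.85 × 19.5) = 4.724 in.
M_n = T(d − a/2) = 536.4 × (36.5 − 2.362) = 18311.6 kip·in = 18311.6/12 = 1525.97 kip·ft.

M_n ≈ 1530 kip·ft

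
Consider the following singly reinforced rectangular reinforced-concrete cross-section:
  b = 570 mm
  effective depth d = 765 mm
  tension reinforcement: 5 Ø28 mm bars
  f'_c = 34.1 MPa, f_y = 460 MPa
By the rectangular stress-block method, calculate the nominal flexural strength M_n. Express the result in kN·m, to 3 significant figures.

A_s = 5 × 616 = 3080 mm².
T = A_s f_y = 3080 × 460 = 1416800 N = 1416.8 kN.
From C = T: a = T/(0.85 f'_c b) = 1416800/(0.85 × 34.1 × 570) = 85.76 mm.
M_n = T(d − a/2) = 1416.8 kN × (765 − 42.88) mm = 1023.10 kN·m.

M_n ≈ 1020 kN·m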